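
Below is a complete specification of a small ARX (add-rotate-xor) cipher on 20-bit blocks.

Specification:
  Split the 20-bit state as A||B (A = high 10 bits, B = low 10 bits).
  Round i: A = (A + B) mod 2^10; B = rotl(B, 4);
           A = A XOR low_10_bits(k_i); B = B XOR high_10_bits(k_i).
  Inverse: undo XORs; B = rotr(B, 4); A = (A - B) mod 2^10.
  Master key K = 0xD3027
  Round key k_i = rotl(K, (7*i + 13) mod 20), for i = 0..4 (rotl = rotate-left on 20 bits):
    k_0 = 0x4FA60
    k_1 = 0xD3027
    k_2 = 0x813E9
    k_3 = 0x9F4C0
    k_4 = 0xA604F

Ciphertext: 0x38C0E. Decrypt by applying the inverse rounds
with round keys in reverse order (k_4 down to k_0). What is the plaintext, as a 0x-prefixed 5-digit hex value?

s_0 = ciphertext = 0x38C0E
s_1 = InvRound(s_0, k_4) = 0xC0DA9
s_2 = InvRound(s_1, k_3) = 0xA193D
s_3 = InvRound(s_2, k_2) = 0xBF273
s_4 = InvRound(s_3, k_1) = 0xC23D3
s_5 = InvRound(s_4, k_0) = 0x7EB6E

0x7EB6E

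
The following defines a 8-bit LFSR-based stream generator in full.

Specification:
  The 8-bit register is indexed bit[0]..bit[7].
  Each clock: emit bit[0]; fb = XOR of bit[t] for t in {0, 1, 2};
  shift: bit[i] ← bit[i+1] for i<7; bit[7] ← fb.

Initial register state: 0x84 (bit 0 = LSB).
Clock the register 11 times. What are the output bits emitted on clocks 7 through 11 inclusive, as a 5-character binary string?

01111

reg_0 = 0x84
clock 1: out=0, reg = 0xC2
clock 2: out=0, reg = 0xE1
clock 3: out=1, reg = 0xF0
clock 4: out=0, reg = 0x78
clock 5: out=0, reg = 0x3C
clock 6: out=0, reg = 0x9E
clock 7: out=0, reg = 0x4F
clock 8: out=1, reg = 0xA7
clock 9: out=1, reg = 0xD3
clock 10: out=1, reg = 0x69
clock 11: out=1, reg = 0xB4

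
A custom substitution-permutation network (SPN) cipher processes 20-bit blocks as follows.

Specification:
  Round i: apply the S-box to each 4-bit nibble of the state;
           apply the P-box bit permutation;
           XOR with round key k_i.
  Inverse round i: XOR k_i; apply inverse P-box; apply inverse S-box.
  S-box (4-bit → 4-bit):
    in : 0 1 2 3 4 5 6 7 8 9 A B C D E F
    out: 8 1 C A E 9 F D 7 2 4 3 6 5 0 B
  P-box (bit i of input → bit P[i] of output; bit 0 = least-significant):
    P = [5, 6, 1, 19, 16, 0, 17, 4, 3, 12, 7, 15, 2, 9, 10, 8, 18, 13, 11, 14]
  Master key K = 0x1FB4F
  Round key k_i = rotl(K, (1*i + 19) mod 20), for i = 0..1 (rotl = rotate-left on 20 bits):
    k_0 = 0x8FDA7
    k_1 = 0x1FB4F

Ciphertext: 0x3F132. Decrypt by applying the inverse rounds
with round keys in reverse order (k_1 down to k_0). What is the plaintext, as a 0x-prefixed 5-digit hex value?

0x2DDAB

s_0 = ciphertext = 0x3F132
s_1 = InvRound(s_0, k_1) = 0xAB14B
s_2 = InvRound(s_1, k_0) = 0x2DDAB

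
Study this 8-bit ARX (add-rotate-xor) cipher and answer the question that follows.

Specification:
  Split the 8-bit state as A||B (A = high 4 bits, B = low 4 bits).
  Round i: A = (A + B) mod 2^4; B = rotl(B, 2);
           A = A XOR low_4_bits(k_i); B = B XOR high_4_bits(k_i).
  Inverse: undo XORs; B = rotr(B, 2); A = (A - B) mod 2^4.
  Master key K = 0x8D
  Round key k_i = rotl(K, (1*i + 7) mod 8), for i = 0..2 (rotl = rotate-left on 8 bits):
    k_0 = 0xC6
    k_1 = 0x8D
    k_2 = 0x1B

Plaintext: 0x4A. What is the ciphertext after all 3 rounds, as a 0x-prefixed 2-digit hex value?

0xF5

s_0 = plaintext = 0x4A
s_1 = Round(s_0, k_0) = 0x86
s_2 = Round(s_1, k_1) = 0x31
s_3 = Round(s_2, k_2) = 0xF5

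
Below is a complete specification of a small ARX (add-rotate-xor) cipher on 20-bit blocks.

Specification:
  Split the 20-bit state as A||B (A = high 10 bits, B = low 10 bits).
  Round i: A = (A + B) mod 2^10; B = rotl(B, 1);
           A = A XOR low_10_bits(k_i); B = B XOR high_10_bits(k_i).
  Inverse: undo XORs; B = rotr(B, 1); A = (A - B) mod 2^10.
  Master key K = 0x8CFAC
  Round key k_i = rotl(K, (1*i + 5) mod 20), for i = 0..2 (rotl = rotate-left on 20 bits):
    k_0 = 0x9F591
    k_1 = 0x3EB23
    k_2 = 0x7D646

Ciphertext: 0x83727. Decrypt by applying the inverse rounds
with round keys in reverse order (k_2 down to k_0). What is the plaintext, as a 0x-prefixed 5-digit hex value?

s_0 = ciphertext = 0x83727
s_1 = InvRound(s_0, k_2) = 0xB8969
s_2 = InvRound(s_1, k_1) = 0xBE2C9
s_3 = InvRound(s_2, k_0) = 0xC3C5A

0xC3C5A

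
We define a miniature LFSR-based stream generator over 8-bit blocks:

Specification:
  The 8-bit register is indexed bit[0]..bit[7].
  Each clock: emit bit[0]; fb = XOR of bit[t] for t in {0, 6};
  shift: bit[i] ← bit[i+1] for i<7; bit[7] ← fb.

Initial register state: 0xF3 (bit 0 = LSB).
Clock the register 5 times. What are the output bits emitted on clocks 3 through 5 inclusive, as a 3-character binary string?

001

reg_0 = 0xF3
clock 1: out=1, reg = 0x79
clock 2: out=1, reg = 0x3C
clock 3: out=0, reg = 0x1E
clock 4: out=0, reg = 0x0F
clock 5: out=1, reg = 0x87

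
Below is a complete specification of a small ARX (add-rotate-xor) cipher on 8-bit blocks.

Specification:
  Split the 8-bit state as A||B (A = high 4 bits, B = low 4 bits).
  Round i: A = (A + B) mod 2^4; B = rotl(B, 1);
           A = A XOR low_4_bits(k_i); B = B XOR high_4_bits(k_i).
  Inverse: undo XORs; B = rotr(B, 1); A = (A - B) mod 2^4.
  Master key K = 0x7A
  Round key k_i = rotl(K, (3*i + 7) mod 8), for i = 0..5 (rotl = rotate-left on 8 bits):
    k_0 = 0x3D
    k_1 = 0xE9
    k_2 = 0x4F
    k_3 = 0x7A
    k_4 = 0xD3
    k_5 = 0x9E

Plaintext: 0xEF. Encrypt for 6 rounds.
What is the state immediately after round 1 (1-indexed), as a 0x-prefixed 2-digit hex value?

0x0C

s_0 = plaintext = 0xEF
s_1 = Round(s_0, k_0) = 0x0C
s_2 = Round(s_1, k_1) = 0x57
s_3 = Round(s_2, k_2) = 0x3A
s_4 = Round(s_3, k_3) = 0x72
s_5 = Round(s_4, k_4) = 0xA9
s_6 = Round(s_5, k_5) = 0xDA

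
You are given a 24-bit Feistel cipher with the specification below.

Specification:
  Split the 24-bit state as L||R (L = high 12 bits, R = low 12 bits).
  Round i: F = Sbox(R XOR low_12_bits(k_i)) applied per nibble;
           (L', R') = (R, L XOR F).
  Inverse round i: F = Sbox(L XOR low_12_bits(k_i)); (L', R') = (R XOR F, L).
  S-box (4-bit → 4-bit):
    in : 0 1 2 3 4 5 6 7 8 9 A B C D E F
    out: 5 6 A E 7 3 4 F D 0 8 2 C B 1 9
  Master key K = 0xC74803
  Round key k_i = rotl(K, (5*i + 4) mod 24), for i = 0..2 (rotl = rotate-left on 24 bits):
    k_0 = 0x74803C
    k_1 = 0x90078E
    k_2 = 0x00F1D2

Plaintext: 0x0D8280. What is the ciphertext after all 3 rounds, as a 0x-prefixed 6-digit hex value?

s_0 = plaintext = 0x0D8280
s_1 = Round(s_0, k_0) = 0x280AF4
s_2 = Round(s_1, k_1) = 0xAF4978
s_3 = Round(s_2, k_2) = 0x97877C

0x97877C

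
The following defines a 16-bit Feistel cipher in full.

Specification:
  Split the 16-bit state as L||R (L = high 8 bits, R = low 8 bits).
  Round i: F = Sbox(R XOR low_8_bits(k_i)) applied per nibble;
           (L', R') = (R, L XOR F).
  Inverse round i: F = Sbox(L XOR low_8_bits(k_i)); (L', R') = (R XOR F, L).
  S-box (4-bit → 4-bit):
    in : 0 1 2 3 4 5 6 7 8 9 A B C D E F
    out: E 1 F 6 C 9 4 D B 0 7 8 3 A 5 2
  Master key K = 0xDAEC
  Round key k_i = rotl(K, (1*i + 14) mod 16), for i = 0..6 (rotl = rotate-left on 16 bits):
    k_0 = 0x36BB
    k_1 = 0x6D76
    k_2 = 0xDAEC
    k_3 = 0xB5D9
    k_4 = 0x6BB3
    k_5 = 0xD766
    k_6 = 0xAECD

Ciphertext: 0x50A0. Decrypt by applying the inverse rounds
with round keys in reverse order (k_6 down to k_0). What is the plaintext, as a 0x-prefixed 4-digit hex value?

s_0 = ciphertext = 0x50A0
s_1 = InvRound(s_0, k_6) = 0xAA50
s_2 = InvRound(s_1, k_5) = 0x63AA
s_3 = InvRound(s_2, k_4) = 0x0463
s_4 = InvRound(s_3, k_3) = 0xC904
s_5 = InvRound(s_4, k_2) = 0xFDC9
s_6 = InvRound(s_5, k_1) = 0x71FD
s_7 = InvRound(s_6, k_0) = 0xCA71

0xCA71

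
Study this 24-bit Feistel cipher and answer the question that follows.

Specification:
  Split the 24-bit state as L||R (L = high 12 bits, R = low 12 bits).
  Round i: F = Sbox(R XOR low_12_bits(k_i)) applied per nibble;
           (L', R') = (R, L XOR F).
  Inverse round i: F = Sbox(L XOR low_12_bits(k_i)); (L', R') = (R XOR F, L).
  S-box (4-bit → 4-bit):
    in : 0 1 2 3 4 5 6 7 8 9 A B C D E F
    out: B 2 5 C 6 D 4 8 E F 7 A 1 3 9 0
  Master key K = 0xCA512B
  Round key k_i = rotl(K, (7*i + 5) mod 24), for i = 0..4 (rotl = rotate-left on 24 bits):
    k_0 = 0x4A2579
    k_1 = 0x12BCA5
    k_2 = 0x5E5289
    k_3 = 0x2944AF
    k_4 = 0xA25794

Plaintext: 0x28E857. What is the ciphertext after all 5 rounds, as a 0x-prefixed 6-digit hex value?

s_0 = plaintext = 0x28E857
s_1 = Round(s_0, k_0) = 0x8571D7
s_2 = Round(s_1, k_1) = 0x1D7BD2
s_3 = Round(s_2, k_2) = 0xBD2E0D
s_4 = Round(s_3, k_3) = 0xE0DCA7
s_5 = Round(s_4, k_4) = 0xCA74C1

0xCA74C1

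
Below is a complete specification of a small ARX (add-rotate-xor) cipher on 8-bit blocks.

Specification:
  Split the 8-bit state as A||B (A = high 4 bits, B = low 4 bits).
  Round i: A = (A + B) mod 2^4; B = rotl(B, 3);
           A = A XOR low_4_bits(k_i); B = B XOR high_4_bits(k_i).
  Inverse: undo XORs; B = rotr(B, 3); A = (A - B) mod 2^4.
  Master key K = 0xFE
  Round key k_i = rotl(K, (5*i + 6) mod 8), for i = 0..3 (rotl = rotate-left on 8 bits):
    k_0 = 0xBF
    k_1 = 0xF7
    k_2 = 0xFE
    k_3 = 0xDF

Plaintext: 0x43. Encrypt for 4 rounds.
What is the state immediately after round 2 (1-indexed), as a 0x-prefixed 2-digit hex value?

0xDE

s_0 = plaintext = 0x43
s_1 = Round(s_0, k_0) = 0x82
s_2 = Round(s_1, k_1) = 0xDE
s_3 = Round(s_2, k_2) = 0x58
s_4 = Round(s_3, k_3) = 0x29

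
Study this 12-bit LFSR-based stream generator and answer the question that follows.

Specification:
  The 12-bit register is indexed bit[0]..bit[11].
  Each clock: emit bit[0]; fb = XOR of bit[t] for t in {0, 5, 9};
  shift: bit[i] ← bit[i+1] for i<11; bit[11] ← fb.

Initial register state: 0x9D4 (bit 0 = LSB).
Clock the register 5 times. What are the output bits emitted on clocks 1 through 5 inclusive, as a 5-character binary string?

00101

reg_0 = 0x9D4
clock 1: out=0, reg = 0x4EA
clock 2: out=0, reg = 0xA75
clock 3: out=1, reg = 0xD3A
clock 4: out=0, reg = 0xE9D
clock 5: out=1, reg = 0x74E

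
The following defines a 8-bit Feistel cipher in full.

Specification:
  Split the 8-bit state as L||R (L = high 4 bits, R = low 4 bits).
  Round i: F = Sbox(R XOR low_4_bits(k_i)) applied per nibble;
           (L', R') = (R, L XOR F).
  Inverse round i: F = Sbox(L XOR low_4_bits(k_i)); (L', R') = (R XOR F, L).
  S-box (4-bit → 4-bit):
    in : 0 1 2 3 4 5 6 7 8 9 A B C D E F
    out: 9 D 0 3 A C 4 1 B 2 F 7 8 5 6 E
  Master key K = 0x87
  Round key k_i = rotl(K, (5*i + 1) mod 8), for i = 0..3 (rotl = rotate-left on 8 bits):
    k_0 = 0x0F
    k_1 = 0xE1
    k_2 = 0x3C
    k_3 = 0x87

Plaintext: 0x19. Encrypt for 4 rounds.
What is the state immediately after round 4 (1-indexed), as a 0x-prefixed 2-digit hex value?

0xBB

s_0 = plaintext = 0x19
s_1 = Round(s_0, k_0) = 0x95
s_2 = Round(s_1, k_1) = 0x53
s_3 = Round(s_2, k_2) = 0x3B
s_4 = Round(s_3, k_3) = 0xBB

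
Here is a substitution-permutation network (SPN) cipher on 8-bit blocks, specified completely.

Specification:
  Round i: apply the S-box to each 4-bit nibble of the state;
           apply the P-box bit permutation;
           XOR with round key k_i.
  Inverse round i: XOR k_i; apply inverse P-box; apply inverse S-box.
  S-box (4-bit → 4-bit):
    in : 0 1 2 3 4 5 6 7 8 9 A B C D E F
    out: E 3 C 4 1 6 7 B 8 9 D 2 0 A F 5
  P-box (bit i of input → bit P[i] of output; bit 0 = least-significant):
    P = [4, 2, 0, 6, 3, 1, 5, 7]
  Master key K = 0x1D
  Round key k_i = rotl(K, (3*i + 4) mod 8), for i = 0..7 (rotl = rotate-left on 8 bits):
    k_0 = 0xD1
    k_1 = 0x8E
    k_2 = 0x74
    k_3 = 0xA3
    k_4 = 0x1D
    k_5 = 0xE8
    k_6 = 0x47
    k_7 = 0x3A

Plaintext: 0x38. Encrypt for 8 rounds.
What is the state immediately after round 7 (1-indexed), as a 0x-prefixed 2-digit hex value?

s_0 = plaintext = 0x38
s_1 = Round(s_0, k_0) = 0xB1
s_2 = Round(s_1, k_1) = 0x98
s_3 = Round(s_2, k_2) = 0xBC
s_4 = Round(s_3, k_3) = 0xA1
s_5 = Round(s_4, k_4) = 0xA1
s_6 = Round(s_5, k_5) = 0x54
s_7 = Round(s_6, k_6) = 0x75
s_8 = Round(s_7, k_7) = 0xB5

0x75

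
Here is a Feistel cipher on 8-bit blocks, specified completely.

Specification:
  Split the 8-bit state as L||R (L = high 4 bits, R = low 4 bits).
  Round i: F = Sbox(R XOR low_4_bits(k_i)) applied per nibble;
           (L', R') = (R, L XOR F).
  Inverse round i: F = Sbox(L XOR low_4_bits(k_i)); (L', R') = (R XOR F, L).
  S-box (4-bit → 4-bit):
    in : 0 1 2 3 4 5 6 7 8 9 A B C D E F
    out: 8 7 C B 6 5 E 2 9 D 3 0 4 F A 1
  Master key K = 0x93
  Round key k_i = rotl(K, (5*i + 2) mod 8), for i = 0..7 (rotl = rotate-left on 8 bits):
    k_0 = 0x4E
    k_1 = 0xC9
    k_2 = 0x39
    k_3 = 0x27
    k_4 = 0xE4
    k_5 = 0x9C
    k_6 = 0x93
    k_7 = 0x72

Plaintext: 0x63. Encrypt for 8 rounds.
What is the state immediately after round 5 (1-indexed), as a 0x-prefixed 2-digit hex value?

0x7E

s_0 = plaintext = 0x63
s_1 = Round(s_0, k_0) = 0x39
s_2 = Round(s_1, k_1) = 0x9B
s_3 = Round(s_2, k_2) = 0xB5
s_4 = Round(s_3, k_3) = 0x57
s_5 = Round(s_4, k_4) = 0x7E
s_6 = Round(s_5, k_5) = 0xEB
s_7 = Round(s_6, k_6) = 0xB7
s_8 = Round(s_7, k_7) = 0x7E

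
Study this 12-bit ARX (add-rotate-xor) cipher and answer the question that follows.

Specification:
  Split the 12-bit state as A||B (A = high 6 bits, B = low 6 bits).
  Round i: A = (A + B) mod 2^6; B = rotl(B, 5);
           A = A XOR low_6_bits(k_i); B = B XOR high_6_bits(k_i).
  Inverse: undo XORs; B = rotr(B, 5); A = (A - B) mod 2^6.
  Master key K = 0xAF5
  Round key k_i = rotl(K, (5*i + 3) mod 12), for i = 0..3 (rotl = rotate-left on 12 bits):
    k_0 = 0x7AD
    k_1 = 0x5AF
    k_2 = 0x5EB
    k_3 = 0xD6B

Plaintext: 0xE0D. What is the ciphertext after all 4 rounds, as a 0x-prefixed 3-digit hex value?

0xBFC

s_0 = plaintext = 0xE0D
s_1 = Round(s_0, k_0) = 0xA38
s_2 = Round(s_1, k_1) = 0x3CA
s_3 = Round(s_2, k_2) = 0xC92
s_4 = Round(s_3, k_3) = 0xBFC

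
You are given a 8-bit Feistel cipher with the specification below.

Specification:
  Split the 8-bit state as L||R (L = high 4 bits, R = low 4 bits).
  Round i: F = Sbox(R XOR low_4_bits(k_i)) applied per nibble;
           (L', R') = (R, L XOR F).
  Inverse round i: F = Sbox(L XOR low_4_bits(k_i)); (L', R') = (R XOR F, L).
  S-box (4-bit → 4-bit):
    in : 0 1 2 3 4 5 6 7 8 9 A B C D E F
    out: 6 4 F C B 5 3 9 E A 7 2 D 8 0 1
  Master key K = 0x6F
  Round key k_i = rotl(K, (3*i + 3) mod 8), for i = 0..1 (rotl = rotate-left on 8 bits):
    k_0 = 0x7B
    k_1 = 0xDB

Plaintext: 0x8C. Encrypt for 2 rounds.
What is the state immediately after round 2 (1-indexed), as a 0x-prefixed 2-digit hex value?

s_0 = plaintext = 0x8C
s_1 = Round(s_0, k_0) = 0xC1
s_2 = Round(s_1, k_1) = 0x1B

0x1B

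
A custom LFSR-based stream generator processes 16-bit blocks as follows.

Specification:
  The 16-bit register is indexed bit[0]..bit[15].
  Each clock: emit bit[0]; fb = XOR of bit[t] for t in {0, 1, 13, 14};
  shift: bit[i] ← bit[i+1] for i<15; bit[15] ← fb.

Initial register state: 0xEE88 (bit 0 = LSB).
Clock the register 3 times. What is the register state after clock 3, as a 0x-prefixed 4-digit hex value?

reg_0 = 0xEE88
clock 1: out=0, reg = 0x7744
clock 2: out=0, reg = 0x3BA2
clock 3: out=0, reg = 0x1DD1

0x1DD1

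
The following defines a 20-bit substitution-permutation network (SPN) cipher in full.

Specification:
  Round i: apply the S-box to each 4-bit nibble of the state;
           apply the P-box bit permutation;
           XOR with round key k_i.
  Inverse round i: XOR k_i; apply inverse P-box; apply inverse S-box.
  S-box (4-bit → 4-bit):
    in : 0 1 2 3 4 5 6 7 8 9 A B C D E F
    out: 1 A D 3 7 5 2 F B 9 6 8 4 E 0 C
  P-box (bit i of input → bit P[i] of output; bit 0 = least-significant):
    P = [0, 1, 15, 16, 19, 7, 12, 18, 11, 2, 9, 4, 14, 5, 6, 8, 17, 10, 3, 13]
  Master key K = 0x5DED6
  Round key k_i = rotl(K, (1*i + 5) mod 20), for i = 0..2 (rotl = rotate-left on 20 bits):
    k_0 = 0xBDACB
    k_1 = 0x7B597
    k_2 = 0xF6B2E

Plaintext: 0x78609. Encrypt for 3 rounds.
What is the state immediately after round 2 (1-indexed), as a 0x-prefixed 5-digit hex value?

0x5B685

s_0 = plaintext = 0x78609
s_1 = Round(s_0, k_0) = 0x0BFE6
s_2 = Round(s_1, k_1) = 0x5B685
s_3 = Round(s_2, k_2) = 0x1EAA3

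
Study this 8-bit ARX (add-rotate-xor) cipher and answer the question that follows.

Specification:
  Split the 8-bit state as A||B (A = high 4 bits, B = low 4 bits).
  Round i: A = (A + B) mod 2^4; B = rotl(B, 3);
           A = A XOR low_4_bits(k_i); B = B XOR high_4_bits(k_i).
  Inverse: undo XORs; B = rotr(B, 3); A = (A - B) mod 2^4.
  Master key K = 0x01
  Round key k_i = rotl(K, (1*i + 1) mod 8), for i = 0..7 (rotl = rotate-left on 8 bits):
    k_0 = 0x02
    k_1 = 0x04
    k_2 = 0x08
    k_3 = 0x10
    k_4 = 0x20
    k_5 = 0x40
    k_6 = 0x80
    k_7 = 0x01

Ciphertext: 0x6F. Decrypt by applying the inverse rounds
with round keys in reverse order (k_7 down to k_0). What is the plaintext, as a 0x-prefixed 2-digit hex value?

0x5F

s_0 = ciphertext = 0x6F
s_1 = InvRound(s_0, k_7) = 0x8F
s_2 = InvRound(s_1, k_6) = 0xAE
s_3 = InvRound(s_2, k_5) = 0x55
s_4 = InvRound(s_3, k_4) = 0x7E
s_5 = InvRound(s_4, k_3) = 0x8F
s_6 = InvRound(s_5, k_2) = 0x1F
s_7 = InvRound(s_6, k_1) = 0x6F
s_8 = InvRound(s_7, k_0) = 0x5F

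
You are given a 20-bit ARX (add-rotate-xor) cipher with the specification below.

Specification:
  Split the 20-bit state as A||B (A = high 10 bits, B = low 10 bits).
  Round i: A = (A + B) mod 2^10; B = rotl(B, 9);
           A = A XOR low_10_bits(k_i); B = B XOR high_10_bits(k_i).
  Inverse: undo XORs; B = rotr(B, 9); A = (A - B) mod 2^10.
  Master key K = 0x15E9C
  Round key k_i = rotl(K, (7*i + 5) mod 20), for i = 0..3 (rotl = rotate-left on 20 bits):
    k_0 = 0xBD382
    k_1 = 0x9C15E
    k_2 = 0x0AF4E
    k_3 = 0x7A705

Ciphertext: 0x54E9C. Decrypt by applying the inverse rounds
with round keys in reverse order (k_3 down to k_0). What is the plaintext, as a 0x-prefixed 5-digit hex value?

0x59E2E

s_0 = ciphertext = 0x54E9C
s_1 = InvRound(s_0, k_3) = 0xDAEEB
s_2 = InvRound(s_1, k_2) = 0xA9181
s_3 = InvRound(s_2, k_1) = 0x05FE3
s_4 = InvRound(s_3, k_0) = 0x59E2E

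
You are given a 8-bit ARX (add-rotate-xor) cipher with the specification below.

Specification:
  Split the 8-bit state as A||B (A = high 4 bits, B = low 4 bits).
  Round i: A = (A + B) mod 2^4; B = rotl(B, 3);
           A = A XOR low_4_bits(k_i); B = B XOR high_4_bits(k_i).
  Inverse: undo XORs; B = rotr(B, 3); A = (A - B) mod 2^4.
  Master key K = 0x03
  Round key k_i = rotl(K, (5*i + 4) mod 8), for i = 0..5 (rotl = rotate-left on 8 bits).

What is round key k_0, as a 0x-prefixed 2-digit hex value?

0x30

K = 0x03
k_0 = rotl(K, (5*0+4) mod 8) = rotl(K, 4) = 0x30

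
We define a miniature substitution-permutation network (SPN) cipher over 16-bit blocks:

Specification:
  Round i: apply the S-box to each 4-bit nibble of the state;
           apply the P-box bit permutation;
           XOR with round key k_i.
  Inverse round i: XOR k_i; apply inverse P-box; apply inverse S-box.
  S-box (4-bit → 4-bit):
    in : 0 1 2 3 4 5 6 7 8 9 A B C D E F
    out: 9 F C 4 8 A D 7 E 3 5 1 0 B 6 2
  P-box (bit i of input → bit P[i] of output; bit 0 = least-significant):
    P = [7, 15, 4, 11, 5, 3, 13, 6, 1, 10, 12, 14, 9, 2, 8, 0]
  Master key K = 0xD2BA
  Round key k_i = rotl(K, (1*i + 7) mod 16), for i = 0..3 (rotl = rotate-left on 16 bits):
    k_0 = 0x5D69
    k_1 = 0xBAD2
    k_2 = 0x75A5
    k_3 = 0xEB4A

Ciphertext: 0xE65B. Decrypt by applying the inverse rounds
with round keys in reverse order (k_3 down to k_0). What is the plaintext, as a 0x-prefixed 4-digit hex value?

s_0 = ciphertext = 0xE65B
s_1 = InvRound(s_0, k_3) = 0x2FC2
s_2 = InvRound(s_1, k_2) = 0xD604
s_3 = InvRound(s_2, k_1) = 0xFD26
s_4 = InvRound(s_3, k_0) = 0x5B8F

0x5B8F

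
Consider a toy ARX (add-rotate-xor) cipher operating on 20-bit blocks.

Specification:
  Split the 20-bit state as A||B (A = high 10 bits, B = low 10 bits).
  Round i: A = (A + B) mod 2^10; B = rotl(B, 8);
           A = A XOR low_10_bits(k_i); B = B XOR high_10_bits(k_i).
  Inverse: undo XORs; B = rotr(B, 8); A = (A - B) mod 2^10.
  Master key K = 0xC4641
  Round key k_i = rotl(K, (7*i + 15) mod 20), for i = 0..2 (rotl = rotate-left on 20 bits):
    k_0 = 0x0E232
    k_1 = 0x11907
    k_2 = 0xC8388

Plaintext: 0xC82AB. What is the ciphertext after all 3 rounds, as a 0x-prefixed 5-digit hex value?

s_0 = plaintext = 0xC82AB
s_1 = Round(s_0, k_0) = 0xFE792
s_2 = Round(s_1, k_1) = 0xA32A2
s_3 = Round(s_2, k_2) = 0xA9988

0xA9988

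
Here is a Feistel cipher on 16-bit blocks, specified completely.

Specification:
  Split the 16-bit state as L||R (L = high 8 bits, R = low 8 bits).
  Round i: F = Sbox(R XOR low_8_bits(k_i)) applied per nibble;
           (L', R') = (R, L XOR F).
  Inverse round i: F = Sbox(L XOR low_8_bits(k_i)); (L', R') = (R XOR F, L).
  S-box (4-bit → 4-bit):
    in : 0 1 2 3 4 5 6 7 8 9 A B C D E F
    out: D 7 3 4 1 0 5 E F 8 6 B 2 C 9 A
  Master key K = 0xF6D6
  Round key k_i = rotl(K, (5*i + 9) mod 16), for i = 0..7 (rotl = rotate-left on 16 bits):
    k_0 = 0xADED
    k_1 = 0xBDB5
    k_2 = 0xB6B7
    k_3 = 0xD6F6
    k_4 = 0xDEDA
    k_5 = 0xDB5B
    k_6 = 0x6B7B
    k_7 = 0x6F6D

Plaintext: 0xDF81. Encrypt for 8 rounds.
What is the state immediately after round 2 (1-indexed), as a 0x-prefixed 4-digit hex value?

s_0 = plaintext = 0xDF81
s_1 = Round(s_0, k_0) = 0x818D
s_2 = Round(s_1, k_1) = 0x8DCE
s_3 = Round(s_2, k_2) = 0xCE65
s_4 = Round(s_3, k_3) = 0x654A
s_5 = Round(s_4, k_4) = 0x4AE8
s_6 = Round(s_5, k_5) = 0xE8FE
s_7 = Round(s_6, k_6) = 0xFE18
s_8 = Round(s_7, k_7) = 0x181E

0x8DCE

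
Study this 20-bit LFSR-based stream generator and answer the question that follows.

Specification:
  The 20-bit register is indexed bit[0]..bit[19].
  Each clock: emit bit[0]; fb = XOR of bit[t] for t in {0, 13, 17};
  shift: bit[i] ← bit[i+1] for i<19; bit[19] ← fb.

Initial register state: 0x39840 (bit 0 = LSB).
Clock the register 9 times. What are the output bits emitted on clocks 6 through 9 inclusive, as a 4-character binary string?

reg_0 = 0x39840
clock 1: out=0, reg = 0x9CC20
clock 2: out=0, reg = 0x4E610
clock 3: out=0, reg = 0xA7308
clock 4: out=0, reg = 0x53984
clock 5: out=0, reg = 0xA9CC2
clock 6: out=0, reg = 0xD4E61
clock 7: out=1, reg = 0xEA730
clock 8: out=0, reg = 0x75398
clock 9: out=0, reg = 0xBA9CC

0100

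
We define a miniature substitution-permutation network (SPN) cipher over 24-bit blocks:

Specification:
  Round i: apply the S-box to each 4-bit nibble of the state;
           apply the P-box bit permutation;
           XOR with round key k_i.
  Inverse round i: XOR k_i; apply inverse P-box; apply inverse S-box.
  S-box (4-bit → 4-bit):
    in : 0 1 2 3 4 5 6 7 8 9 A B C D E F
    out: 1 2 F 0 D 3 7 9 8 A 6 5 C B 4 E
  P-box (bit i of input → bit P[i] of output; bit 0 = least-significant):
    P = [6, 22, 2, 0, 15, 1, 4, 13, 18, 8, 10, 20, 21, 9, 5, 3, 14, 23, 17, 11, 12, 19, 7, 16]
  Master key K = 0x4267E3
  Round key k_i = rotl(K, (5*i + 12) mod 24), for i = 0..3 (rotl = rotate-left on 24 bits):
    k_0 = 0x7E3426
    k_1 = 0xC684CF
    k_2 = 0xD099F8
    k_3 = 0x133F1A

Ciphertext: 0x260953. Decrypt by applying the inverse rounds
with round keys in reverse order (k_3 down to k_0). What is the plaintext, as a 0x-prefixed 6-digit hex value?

0x97FA6D

s_0 = ciphertext = 0x260953
s_1 = InvRound(s_0, k_3) = 0x73D487
s_2 = InvRound(s_1, k_2) = 0x824AA4
s_3 = InvRound(s_2, k_1) = 0x37FB5D
s_4 = InvRound(s_3, k_0) = 0x97FA6D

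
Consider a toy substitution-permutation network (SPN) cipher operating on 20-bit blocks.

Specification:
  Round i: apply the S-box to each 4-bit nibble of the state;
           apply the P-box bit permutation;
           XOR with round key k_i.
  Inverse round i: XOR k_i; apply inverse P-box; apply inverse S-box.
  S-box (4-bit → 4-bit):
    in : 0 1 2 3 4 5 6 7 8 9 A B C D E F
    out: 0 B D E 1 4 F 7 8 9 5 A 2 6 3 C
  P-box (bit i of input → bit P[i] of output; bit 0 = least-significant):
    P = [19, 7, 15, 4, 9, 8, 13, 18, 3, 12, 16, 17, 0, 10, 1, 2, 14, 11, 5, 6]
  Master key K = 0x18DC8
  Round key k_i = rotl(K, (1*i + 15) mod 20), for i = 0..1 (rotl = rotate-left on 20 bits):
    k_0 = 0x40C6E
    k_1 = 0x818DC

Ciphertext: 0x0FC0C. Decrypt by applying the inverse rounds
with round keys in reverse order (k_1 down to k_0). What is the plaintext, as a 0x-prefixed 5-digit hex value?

0x7CA82

s_0 = ciphertext = 0x0FC0C
s_1 = InvRound(s_0, k_1) = 0x9C056
s_2 = InvRound(s_1, k_0) = 0x7CA82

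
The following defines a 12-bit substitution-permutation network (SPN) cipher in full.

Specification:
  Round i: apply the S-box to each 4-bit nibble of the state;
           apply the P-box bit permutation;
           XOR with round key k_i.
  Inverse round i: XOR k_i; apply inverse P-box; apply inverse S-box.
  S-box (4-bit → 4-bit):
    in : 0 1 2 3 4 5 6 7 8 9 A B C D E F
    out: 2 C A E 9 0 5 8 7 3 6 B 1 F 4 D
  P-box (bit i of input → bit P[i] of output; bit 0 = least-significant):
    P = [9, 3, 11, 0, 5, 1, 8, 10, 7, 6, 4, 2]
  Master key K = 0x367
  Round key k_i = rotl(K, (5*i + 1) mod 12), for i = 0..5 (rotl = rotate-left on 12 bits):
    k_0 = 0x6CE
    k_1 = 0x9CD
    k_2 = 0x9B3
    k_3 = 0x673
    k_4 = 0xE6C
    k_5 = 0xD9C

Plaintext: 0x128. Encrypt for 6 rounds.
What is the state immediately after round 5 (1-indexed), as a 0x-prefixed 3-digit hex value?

0x910

s_0 = plaintext = 0x128
s_1 = Round(s_0, k_0) = 0x8D0
s_2 = Round(s_1, k_1) = 0xC37
s_3 = Round(s_2, k_2) = 0xC30
s_4 = Round(s_3, k_3) = 0x3F9
s_5 = Round(s_4, k_4) = 0x910
s_6 = Round(s_5, k_5) = 0x854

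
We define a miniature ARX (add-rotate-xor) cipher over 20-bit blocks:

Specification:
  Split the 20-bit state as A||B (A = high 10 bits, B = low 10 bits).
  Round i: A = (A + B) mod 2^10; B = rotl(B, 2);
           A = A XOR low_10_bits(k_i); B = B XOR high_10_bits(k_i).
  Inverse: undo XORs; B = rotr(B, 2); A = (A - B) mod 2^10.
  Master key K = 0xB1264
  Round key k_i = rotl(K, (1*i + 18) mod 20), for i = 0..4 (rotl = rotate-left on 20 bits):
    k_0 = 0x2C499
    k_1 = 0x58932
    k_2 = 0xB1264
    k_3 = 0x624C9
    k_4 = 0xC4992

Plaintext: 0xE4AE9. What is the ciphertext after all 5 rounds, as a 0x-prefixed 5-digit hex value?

s_0 = plaintext = 0xE4AE9
s_1 = Round(s_0, k_0) = 0xB8B17
s_2 = Round(s_1, k_1) = 0x32D3D
s_3 = Round(s_2, k_2) = 0x1B231
s_4 = Round(s_3, k_3) = 0x9514F
s_5 = Round(s_4, k_4) = 0x8C62F

0x8C62F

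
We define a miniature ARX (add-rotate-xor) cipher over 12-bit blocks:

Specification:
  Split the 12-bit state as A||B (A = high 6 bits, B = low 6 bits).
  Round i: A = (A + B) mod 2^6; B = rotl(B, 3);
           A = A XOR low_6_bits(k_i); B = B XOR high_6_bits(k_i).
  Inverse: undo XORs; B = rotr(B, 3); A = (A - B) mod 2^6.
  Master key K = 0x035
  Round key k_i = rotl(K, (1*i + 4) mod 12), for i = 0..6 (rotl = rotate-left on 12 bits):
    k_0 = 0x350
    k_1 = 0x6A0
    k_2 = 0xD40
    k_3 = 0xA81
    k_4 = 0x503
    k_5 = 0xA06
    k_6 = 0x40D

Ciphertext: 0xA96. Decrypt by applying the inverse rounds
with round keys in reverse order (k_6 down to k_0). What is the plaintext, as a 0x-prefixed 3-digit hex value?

0xC4D

s_0 = ciphertext = 0xA96
s_1 = InvRound(s_0, k_6) = 0xDF0
s_2 = InvRound(s_1, k_5) = 0xB83
s_3 = InvRound(s_2, k_4) = 0xCFA
s_4 = InvRound(s_3, k_3) = 0xC02
s_5 = InvRound(s_4, k_2) = 0xCBE
s_6 = InvRound(s_5, k_1) = 0xBA4
s_7 = InvRound(s_6, k_0) = 0xC4D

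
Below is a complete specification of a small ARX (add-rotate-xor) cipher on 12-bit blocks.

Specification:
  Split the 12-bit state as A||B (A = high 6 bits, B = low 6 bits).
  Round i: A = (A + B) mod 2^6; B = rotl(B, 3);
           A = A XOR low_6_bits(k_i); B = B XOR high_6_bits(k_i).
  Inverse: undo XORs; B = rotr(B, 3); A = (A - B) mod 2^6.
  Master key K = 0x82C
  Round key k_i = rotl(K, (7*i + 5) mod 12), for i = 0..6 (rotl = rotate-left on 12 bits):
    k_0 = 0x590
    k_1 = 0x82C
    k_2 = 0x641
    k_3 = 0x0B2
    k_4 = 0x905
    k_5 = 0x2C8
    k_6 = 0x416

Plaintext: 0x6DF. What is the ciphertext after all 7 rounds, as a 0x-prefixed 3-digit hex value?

s_0 = plaintext = 0x6DF
s_1 = Round(s_0, k_0) = 0xAAD
s_2 = Round(s_1, k_1) = 0xECD
s_3 = Round(s_2, k_2) = 0x270
s_4 = Round(s_3, k_3) = 0x2C4
s_5 = Round(s_4, k_4) = 0x284
s_6 = Round(s_5, k_5) = 0x1AB
s_7 = Round(s_6, k_6) = 0x9CD

0x9CD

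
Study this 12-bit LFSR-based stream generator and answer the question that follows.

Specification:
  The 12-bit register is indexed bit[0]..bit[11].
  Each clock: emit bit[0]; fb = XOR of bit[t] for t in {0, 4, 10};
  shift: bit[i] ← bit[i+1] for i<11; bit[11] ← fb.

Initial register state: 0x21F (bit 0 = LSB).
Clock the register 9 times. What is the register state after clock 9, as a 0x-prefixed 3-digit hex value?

reg_0 = 0x21F
clock 1: out=1, reg = 0x10F
clock 2: out=1, reg = 0x887
clock 3: out=1, reg = 0xC43
clock 4: out=1, reg = 0x621
clock 5: out=1, reg = 0x310
clock 6: out=0, reg = 0x988
clock 7: out=0, reg = 0x4C4
clock 8: out=0, reg = 0xA62
clock 9: out=0, reg = 0x531

0x531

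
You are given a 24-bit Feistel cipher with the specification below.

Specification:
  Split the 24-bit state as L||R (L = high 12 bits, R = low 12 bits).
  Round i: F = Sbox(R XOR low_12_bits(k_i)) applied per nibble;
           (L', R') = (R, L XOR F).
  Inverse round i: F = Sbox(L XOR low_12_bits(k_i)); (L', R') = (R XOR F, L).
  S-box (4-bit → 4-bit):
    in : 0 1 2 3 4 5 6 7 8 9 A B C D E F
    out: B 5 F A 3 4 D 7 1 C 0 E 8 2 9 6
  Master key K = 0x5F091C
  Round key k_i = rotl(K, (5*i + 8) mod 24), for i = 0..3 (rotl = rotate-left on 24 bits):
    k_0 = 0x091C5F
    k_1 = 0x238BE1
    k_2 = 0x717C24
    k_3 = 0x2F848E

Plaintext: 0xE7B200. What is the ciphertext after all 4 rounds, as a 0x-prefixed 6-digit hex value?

0xA85396

s_0 = plaintext = 0xE7B200
s_1 = Round(s_0, k_0) = 0x20073D
s_2 = Round(s_1, k_1) = 0x73DA28
s_3 = Round(s_2, k_2) = 0xA28A85
s_4 = Round(s_3, k_3) = 0xA85396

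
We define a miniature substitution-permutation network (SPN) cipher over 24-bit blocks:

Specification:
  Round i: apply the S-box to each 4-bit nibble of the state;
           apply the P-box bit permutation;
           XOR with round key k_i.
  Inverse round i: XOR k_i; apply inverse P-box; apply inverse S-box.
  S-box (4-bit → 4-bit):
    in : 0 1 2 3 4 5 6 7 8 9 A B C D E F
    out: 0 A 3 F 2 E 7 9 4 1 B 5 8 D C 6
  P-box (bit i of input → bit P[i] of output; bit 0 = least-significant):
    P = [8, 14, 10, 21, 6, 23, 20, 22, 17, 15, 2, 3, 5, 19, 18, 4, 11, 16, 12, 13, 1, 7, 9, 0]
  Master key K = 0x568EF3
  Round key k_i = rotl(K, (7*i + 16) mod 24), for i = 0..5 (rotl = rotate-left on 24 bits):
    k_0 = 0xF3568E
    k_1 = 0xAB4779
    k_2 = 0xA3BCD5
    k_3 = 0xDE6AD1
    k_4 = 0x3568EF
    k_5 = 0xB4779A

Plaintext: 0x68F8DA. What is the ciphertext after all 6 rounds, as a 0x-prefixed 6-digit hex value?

s_0 = plaintext = 0x68F8DA
s_1 = Round(s_0, k_0) = 0x8F0548
s_2 = Round(s_1, k_1) = 0x2AD175
s_3 = Round(s_2, k_2) = 0xC6502F
s_4 = Round(s_3, k_3) = 0x533680
s_5 = Round(s_4, k_4) = 0x2AD25A
s_6 = Round(s_5, k_5) = 0x439E28

0x439E28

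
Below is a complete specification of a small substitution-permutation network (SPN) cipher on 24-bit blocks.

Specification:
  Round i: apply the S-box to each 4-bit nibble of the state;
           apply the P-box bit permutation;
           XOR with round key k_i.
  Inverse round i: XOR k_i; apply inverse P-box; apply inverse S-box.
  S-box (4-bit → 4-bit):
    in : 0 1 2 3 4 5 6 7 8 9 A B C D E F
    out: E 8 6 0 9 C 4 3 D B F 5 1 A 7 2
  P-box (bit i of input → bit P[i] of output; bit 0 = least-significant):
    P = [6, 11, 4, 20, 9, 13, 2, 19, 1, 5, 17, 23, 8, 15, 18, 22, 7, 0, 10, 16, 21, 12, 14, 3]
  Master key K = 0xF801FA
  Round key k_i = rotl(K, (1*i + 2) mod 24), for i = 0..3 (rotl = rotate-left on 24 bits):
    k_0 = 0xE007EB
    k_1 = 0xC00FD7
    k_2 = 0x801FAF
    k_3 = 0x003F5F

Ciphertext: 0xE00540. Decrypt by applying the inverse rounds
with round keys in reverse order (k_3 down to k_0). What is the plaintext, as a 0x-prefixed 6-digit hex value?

s_0 = ciphertext = 0xE00540
s_1 = InvRound(s_0, k_3) = 0x9F14E2
s_2 = InvRound(s_1, k_2) = 0x1DB689
s_3 = InvRound(s_2, k_1) = 0xD1A40A
s_4 = InvRound(s_3, k_0) = 0xC97F74

0xC97F74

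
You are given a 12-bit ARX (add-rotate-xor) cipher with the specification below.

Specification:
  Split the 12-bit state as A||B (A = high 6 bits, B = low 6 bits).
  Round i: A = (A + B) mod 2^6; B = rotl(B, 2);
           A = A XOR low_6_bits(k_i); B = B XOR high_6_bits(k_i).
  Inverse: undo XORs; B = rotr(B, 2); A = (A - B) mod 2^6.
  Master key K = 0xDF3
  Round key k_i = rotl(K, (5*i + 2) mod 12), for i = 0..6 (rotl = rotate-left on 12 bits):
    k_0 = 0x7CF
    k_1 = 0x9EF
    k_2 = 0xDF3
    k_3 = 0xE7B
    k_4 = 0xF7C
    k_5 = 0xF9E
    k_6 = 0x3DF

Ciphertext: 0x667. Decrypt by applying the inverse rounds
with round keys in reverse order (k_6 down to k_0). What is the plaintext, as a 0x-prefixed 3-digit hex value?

s_0 = ciphertext = 0x667
s_1 = InvRound(s_0, k_6) = 0xF0A
s_2 = InvRound(s_1, k_5) = 0x54D
s_3 = InvRound(s_2, k_4) = 0x74C
s_4 = InvRound(s_3, k_3) = 0x25D
s_5 = InvRound(s_4, k_2) = 0x42A
s_6 = InvRound(s_5, k_1) = 0xB13
s_7 = InvRound(s_6, k_0) = 0x803

0x803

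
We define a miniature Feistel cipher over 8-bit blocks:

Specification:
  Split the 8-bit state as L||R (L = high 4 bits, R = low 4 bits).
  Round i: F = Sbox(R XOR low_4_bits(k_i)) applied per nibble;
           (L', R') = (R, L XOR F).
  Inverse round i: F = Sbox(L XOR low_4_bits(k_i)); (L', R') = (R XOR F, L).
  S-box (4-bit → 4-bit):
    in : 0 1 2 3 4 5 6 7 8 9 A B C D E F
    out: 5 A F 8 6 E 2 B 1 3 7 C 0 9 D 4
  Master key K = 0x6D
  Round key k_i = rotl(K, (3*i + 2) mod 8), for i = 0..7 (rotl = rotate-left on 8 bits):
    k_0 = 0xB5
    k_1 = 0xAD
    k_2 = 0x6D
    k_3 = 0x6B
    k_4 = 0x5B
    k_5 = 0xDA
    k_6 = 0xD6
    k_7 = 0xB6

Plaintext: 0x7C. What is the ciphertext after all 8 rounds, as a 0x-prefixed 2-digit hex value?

s_0 = plaintext = 0x7C
s_1 = Round(s_0, k_0) = 0xC4
s_2 = Round(s_1, k_1) = 0x4F
s_3 = Round(s_2, k_2) = 0xFB
s_4 = Round(s_3, k_3) = 0xBA
s_5 = Round(s_4, k_4) = 0xA1
s_6 = Round(s_5, k_5) = 0x16
s_7 = Round(s_6, k_6) = 0x64
s_8 = Round(s_7, k_7) = 0x49

0x49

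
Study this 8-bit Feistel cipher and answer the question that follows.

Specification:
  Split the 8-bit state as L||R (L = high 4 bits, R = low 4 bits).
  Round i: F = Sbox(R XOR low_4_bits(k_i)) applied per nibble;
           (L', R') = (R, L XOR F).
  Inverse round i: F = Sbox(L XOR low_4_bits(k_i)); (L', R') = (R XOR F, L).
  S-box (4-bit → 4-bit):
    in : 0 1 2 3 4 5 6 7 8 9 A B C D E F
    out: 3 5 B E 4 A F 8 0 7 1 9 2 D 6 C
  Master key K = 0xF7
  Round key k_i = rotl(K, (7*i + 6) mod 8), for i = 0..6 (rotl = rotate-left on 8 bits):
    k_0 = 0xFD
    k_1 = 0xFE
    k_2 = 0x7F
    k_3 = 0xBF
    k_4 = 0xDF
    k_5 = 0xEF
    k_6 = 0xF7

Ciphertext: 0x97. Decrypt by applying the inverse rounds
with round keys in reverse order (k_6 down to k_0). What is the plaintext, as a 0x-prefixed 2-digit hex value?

s_0 = ciphertext = 0x97
s_1 = InvRound(s_0, k_6) = 0x19
s_2 = InvRound(s_1, k_5) = 0xF1
s_3 = InvRound(s_2, k_4) = 0x2F
s_4 = InvRound(s_3, k_3) = 0x22
s_5 = InvRound(s_4, k_2) = 0xF2
s_6 = InvRound(s_5, k_1) = 0x7F
s_7 = InvRound(s_6, k_0) = 0xE7

0xE7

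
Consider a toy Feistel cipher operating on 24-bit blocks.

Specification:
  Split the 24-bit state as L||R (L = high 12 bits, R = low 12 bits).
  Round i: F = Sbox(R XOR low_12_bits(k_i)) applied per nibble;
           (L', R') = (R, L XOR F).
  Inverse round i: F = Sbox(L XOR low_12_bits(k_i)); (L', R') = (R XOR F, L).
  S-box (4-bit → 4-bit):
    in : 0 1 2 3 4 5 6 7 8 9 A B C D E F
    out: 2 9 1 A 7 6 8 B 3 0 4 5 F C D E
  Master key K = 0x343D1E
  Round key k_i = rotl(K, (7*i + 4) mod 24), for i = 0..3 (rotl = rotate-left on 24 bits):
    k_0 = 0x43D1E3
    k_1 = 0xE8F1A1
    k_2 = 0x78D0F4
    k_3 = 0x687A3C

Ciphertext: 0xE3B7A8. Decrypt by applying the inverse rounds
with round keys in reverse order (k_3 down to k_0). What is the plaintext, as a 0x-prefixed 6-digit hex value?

0x030C9A

s_0 = ciphertext = 0xE3B7A8
s_1 = InvRound(s_0, k_3) = 0x083E3B
s_2 = InvRound(s_1, k_2) = 0xC80083
s_3 = InvRound(s_2, k_1) = 0xC9AC80
s_4 = InvRound(s_3, k_0) = 0x030C9A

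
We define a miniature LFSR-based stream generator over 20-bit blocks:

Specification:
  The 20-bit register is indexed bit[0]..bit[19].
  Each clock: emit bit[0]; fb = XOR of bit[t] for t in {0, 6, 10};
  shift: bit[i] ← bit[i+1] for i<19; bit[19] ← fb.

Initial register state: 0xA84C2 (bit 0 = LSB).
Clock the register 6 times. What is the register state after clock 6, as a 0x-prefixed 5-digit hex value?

0xC2A13

reg_0 = 0xA84C2
clock 1: out=0, reg = 0x54261
clock 2: out=1, reg = 0x2A130
clock 3: out=0, reg = 0x15098
clock 4: out=0, reg = 0x0A84C
clock 5: out=0, reg = 0x85426
clock 6: out=0, reg = 0xC2A13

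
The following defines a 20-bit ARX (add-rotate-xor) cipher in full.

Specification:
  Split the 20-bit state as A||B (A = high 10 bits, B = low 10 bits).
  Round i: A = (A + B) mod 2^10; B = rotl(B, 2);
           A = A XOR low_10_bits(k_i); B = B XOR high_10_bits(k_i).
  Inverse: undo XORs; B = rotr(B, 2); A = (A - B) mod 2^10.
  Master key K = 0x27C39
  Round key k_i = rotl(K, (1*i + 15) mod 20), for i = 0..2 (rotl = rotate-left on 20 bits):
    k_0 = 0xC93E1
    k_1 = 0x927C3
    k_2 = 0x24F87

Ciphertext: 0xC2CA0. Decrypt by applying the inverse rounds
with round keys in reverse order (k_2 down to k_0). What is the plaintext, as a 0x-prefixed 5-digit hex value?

0x5D99D

s_0 = ciphertext = 0xC2CA0
s_1 = InvRound(s_0, k_2) = 0x6030C
s_2 = InvRound(s_1, k_1) = 0x3C951
s_3 = InvRound(s_2, k_0) = 0x5D99D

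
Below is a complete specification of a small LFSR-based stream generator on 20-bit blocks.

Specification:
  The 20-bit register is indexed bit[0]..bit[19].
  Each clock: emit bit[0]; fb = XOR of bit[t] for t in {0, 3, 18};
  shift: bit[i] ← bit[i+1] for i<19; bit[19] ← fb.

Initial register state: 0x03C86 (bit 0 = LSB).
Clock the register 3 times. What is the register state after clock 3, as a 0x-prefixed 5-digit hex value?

reg_0 = 0x03C86
clock 1: out=0, reg = 0x01E43
clock 2: out=1, reg = 0x80F21
clock 3: out=1, reg = 0xC0790

0xC0790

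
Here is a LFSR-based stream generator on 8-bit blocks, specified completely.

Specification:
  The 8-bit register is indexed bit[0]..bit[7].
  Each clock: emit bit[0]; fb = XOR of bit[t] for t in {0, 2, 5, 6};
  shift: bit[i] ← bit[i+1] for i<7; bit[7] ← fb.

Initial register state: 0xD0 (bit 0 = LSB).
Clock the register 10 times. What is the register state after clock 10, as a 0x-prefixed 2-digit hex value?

reg_0 = 0xD0
clock 1: out=0, reg = 0xE8
clock 2: out=0, reg = 0x74
clock 3: out=0, reg = 0xBA
clock 4: out=0, reg = 0xDD
clock 5: out=1, reg = 0xEE
clock 6: out=0, reg = 0xF7
clock 7: out=1, reg = 0x7B
clock 8: out=1, reg = 0xBD
clock 9: out=1, reg = 0xDE
clock 10: out=0, reg = 0x6F

0x6F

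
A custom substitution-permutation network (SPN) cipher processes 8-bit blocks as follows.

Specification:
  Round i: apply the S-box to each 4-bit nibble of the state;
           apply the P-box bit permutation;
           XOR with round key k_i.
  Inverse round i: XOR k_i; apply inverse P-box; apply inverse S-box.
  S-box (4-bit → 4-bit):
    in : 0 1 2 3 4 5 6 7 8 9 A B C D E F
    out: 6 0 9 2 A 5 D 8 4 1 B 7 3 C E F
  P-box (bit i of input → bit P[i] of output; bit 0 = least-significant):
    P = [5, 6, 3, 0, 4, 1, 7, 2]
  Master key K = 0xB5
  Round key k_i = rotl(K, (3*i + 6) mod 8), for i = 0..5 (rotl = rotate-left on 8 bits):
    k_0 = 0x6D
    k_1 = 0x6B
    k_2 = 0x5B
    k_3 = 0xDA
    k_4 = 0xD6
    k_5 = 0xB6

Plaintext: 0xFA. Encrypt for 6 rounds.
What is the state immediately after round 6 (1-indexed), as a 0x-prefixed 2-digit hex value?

0x63

s_0 = plaintext = 0xFA
s_1 = Round(s_0, k_0) = 0x9A
s_2 = Round(s_1, k_1) = 0x1A
s_3 = Round(s_2, k_2) = 0x3A
s_4 = Round(s_3, k_3) = 0xB9
s_5 = Round(s_4, k_4) = 0x64
s_6 = Round(s_5, k_5) = 0x63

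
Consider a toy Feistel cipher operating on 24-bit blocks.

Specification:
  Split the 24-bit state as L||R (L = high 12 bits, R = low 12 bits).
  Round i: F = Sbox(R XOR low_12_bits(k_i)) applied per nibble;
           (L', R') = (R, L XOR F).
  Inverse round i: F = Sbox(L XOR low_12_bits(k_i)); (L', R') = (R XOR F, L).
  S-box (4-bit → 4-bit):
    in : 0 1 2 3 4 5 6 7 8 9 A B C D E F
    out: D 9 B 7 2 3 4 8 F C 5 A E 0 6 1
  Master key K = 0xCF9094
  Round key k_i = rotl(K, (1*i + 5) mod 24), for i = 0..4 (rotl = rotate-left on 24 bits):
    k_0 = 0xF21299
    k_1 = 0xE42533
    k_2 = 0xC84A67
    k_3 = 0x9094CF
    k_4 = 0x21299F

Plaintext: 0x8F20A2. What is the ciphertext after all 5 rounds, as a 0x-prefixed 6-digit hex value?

0xDDC7EE

s_0 = plaintext = 0x8F20A2
s_1 = Round(s_0, k_0) = 0x0A2388
s_2 = Round(s_1, k_1) = 0x388408
s_3 = Round(s_2, k_2) = 0x4085C9
s_4 = Round(s_3, k_3) = 0x5C9DDC
s_5 = Round(s_4, k_4) = 0xDDC7EE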